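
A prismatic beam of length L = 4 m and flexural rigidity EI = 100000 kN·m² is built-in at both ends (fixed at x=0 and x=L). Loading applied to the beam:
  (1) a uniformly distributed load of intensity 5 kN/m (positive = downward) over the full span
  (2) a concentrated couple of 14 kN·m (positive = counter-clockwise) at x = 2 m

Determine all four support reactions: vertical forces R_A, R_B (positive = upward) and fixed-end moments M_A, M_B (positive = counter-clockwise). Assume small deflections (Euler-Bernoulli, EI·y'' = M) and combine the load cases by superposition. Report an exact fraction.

Load 1 — uniform load w=5 kN/m over full span:
  R_A = wL/2 = 5·4/2 = 10 kN
  M_A = wL²/12 = 5·4²/12 = 20/3 kN·m
  R_B = wL/2 = 5·4/2 = 10 kN
  M_B = -wL²/12 = -5·4²/12 = -20/3 kN·m
Load 2 — applied couple M₀=14 kN·m at a=2 m (b=L-a=2):
  R_A = 6M₀ab/L³ = 6·14·2·2/4³ = 21/4 kN
  M_A = M₀b(2a-b)/L² = 14·2·(2·2-2)/4² = 7/2 kN·m
  R_B = -6M₀ab/L³ = -6·14·2·2/4³ = -21/4 kN
  M_B = M₀a(2b-a)/L² = 14·2·(2·2-2)/4² = 7/2 kN·m
Superposition: R_A = 61/4 kN, M_A = 61/6 kN·m, R_B = 19/4 kN, M_B = -19/6 kN·m

R_A = 61/4 kN, M_A = 61/6 kN·m, R_B = 19/4 kN, M_B = -19/6 kN·m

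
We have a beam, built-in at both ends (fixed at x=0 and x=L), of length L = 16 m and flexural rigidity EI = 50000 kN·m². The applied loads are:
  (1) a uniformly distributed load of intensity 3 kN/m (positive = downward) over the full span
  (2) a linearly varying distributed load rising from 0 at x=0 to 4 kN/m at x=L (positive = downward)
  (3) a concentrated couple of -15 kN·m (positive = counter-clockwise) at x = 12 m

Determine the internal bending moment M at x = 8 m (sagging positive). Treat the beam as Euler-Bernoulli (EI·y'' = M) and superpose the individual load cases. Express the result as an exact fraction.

M(8) = 595/12 kN·m

Load 1 — uniform load w=3 kN/m over full span:
  M_1 = wLx/2 - wL²/12 - wx²/2 = 3·16·8/2 - 3·16²/12 - 3·8²/2 = 32 kN·m
Load 2 — triangular load w₀=4 kN/m (0→w₀ over full span):
  M_2 = 3w₀Lx/20 - w₀L²/30 - w₀x³/(6L) = 3·4·16·8/20 - 4·16²/30 - 4·8³/(6·16) = 64/3 kN·m
Load 3 — applied couple M₀=-15 kN·m at a=12 m (b=L-a=4):
  M_3 = R_Ax - M_A  [x≤a] with R_A=-135/128, M_A=-75/16 = (-135/128)·8 - (-75/16) = -15/4 kN·m
Superposition: M = Σ M_i = 595/12 kN·m ≈ 49.583333 kN·m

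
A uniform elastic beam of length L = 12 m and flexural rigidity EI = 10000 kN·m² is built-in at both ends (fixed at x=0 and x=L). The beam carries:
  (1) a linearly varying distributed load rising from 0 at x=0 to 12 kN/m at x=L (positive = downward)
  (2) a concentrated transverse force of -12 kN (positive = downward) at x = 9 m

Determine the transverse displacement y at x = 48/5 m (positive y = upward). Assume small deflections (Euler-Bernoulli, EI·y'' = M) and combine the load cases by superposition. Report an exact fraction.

y(48/5) = -887841/78125000 m

Load 1 — triangular load w₀=12 kN/m (0→w₀ over full span):
  y_1 = -w₀x²(L-x)²(x+2L)/(120LEI) = -12·(48/5)²·(12-(48/5))²·((48/5)+2·12)/(120·12·10000) = -145152/9765625 m
Load 2 — point force P=-12 kN at a=9 m (b=L-a=3):
  y_2 = -Pa²(L-x)²(3bL-(3b+a)(L-x))/(6L³EI)  [x>a] = -(-12)·9²·(12-(48/5))²·(3·3·12-(3·3+9)·(12-(48/5)))/(6·12³·10000) = 2187/625000 m
Superposition: y = Σ y_i = -887841/78125000 m ≈ -0.011364 m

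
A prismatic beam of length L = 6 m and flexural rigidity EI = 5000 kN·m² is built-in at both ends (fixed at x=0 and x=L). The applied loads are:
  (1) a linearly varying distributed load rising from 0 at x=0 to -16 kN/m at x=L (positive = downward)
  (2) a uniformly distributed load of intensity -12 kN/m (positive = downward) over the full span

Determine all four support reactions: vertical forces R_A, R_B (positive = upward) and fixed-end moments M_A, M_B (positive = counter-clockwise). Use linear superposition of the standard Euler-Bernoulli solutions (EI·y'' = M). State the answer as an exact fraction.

Load 1 — triangular load w₀=-16 kN/m (0→w₀ over full span):
  R_A = 3w₀L/20 = 3·(-16)·6/20 = -72/5 kN
  M_A = w₀L²/30 = (-16)·6²/30 = -96/5 kN·m
  R_B = 7w₀L/20 = 7·(-16)·6/20 = -168/5 kN
  M_B = -w₀L²/20 = -(-16)·6²/20 = 144/5 kN·m
Load 2 — uniform load w=-12 kN/m over full span:
  R_A = wL/2 = (-12)·6/2 = -36 kN
  M_A = wL²/12 = (-12)·6²/12 = -36 kN·m
  R_B = wL/2 = (-12)·6/2 = -36 kN
  M_B = -wL²/12 = -(-12)·6²/12 = 36 kN·m
Superposition: R_A = -252/5 kN, M_A = -276/5 kN·m, R_B = -348/5 kN, M_B = 324/5 kN·m

R_A = -252/5 kN, M_A = -276/5 kN·m, R_B = -348/5 kN, M_B = 324/5 kN·m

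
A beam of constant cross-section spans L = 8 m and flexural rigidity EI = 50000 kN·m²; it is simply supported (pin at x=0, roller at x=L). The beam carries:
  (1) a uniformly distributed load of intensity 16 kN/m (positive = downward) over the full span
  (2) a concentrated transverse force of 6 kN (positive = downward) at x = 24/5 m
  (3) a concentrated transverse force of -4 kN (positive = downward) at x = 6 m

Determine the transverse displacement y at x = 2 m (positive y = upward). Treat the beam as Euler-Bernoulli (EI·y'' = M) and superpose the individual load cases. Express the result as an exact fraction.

Load 1 — uniform load w=16 kN/m over full span:
  y_1 = -wx(L³-2Lx²+x³)/(24EI) = -16·2·(8³-2·8·2²+2³)/(24·50000) = -38/3125 m
Load 2 — point force P=6 kN at a=24/5 m (b=L-a=16/5):
  y_2 = -Pbx(L²-b²-x²)/(6LEI)  [x≤a] = -6·(16/5)·2·(8²-(16/5)²-2²)/(6·8·50000) = -311/390625 m
Load 3 — point force P=-4 kN at a=6 m (b=L-a=2):
  y_3 = -Pbx(L²-b²-x²)/(6LEI)  [x≤a] = -(-4)·2·2·(8²-2²-2²)/(6·8·50000) = 7/18750 m
Superposition: y = Σ y_i = -29491/2343750 m ≈ -0.012583 m

y(2) = -29491/2343750 m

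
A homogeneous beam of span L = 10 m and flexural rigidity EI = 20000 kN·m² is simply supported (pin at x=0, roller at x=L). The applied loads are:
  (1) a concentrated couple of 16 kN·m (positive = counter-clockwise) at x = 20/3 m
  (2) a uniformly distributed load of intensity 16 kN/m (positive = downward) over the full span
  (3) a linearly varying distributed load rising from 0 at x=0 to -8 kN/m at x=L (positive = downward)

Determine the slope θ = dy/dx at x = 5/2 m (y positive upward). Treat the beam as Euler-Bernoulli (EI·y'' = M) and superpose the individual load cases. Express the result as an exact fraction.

Load 1 — applied couple M₀=16 kN·m at a=20/3 m (b=L-a=10/3):
  θ_1 = (M₀x²/(2L)+C₁)/EI  [x≤a] with C₁=M₀(3b²-L²)/(6L)=-160/9 = (16·(5/2)²/(2·10)+(-160/9))/20000 = -23/36000 rad
Load 2 — uniform load w=16 kN/m over full span:
  θ_2 = -w(L³-6Lx²+4x³)/(24EI) = -16·(10³-6·10·(5/2)²+4·(5/2)³)/(24·20000) = -11/480 rad
Load 3 — triangular load w₀=-8 kN/m (0→w₀ over full span):
  θ_3 = -w₀(7L⁴-30L²x²+15x⁴)/(360LEI) = -(-8)·(7·10⁴-30·10²·(5/2)²+15·(5/2)⁴)/(360·10·20000) = 1327/230400 rad
Superposition: θ = Σ θ_i = -20501/1152000 rad ≈ -0.017796 rad

θ(5/2) = -20501/1152000 rad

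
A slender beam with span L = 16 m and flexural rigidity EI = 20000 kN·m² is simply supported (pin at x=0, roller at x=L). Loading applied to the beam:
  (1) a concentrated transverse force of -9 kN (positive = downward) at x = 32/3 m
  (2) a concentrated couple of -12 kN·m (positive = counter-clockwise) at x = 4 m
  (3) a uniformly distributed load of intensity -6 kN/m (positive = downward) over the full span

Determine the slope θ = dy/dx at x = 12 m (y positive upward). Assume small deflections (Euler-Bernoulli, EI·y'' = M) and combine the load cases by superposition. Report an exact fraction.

Load 1 — point force P=-9 kN at a=32/3 m (b=L-a=16/3):
  θ_1 = -Pa(2L²-6Lx+3x²+a²)/(6LEI)  [x>a] = -(-9)·(32/3)·(2·16²-6·16·12+3·12²+(32/3)²)/(6·16·20000) = -53/11250 rad
Load 2 — applied couple M₀=-12 kN·m at a=4 m (b=L-a=12):
  θ_2 = (M₀x²/(2L)-M₀(x-a)+C₁)/EI  [x>a] with C₁=M₀(3b²-L²)/(6L)=-22 = ((-12)·12²/(2·16)-(-12)·(12-4)+(-22))/20000 = 1/1000 rad
Load 3 — uniform load w=-6 kN/m over full span:
  θ_3 = -w(L³-6Lx²+4x³)/(24EI) = -(-6)·(16³-6·16·12²+4·12³)/(24·20000) = -22/625 rad
Superposition: θ = Σ θ_i = -1751/45000 rad ≈ -0.038911 rad

θ(12) = -1751/45000 rad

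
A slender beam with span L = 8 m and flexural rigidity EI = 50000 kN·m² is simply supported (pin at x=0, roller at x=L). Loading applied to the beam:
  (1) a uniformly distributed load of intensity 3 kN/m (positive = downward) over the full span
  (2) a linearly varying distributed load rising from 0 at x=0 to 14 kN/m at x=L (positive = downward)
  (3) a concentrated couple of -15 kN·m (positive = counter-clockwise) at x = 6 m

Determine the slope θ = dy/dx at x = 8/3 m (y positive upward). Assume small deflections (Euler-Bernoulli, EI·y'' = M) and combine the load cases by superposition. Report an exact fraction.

θ(8/3) = -475921/243000000 rad

Load 1 — uniform load w=3 kN/m over full span:
  θ_1 = -w(L³-6Lx²+4x³)/(24EI) = -3·(8³-6·8·(8/3)²+4·(8/3)³)/(24·50000) = -52/84375 rad
Load 2 — triangular load w₀=14 kN/m (0→w₀ over full span):
  θ_2 = -w₀(7L⁴-30L²x²+15x⁴)/(360LEI) = -14·(7·8⁴-30·8²·(8/3)²+15·(8/3)⁴)/(360·8·50000) = -5824/3796875 rad
Load 3 — applied couple M₀=-15 kN·m at a=6 m (b=L-a=2):
  θ_3 = (M₀x²/(2L)+C₁)/EI  [x≤a] with C₁=M₀(3b²-L²)/(6L)=65/4 = ((-15)·(8/3)²/(2·8)+(65/4))/50000 = 23/120000 rad
Superposition: θ = Σ θ_i = -475921/243000000 rad ≈ -0.001959 rad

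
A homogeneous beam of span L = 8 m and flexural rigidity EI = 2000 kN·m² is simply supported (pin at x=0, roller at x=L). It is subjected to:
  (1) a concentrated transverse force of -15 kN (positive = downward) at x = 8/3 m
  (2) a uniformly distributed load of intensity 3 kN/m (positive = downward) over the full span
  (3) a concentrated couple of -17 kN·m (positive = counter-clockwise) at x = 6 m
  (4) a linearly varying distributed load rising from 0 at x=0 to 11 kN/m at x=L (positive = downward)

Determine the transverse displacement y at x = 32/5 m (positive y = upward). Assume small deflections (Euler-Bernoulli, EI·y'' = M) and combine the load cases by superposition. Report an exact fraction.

Load 1 — point force P=-15 kN at a=8/3 m (b=L-a=16/3):
  y_1 = -Pa(L-x)(2Lx-a²-x²)/(6LEI)  [x>a] = -(-15)·(8/3)·(8-(32/5))·(2·8·(32/5)-(8/3)²-(32/5)²)/(6·8·2000) = 3056/84375 m
Load 2 — uniform load w=3 kN/m over full span:
  y_2 = -wx(L³-2Lx²+x³)/(24EI) = -3·(32/5)·(8³-2·8·(32/5)²+(32/5)³)/(24·2000) = -3712/78125 m
Load 3 — applied couple M₀=-17 kN·m at a=6 m (b=L-a=2):
  y_3 = (M₀x³/(6L)-M₀(x-a)²/2+C₁x)/EI  [x>a] with C₁=M₀(3b²-L²)/(6L)=221/12 = ((-17)·(32/5)³/(6·8)-(-17)·((32/5)-6)²/2+(221/12)·(32/5))/2000 = 1649/125000 m
Load 4 — triangular load w₀=11 kN/m (0→w₀ over full span):
  y_4 = -w₀x(7L⁴-10L²x²+3x⁴)/(360LEI) = -11·(32/5)·(7·8⁴-10·8²·(32/5)²+3·(32/5)⁴)/(360·8·2000) = -178816/1953125 m
Superposition: y = Σ y_i = -37823681/421875000 m ≈ -0.089656 m

y(32/5) = -37823681/421875000 m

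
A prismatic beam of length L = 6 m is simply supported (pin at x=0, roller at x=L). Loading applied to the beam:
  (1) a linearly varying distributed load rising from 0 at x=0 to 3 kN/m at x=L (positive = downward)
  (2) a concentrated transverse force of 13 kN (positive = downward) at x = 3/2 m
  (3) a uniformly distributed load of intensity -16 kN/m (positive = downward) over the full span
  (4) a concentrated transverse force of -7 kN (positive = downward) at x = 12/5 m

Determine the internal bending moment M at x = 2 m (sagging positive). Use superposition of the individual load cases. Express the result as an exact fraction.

Load 1 — triangular load w₀=3 kN/m (0→w₀ over full span):
  M_1 = w₀Lx/6 - w₀x³/(6L) = 3·6·2/6 - 3·2³/(6·6) = 16/3 kN·m
Load 2 — point force P=13 kN at a=3/2 m (b=L-a=9/2):
  M_2 = Pa(L-x)/L  [x>a] = 13·(3/2)·(6-2)/6 = 13 kN·m
Load 3 — uniform load w=-16 kN/m over full span:
  M_3 = wx(L-x)/2 = (-16)·2·(6-2)/2 = -64 kN·m
Load 4 — point force P=-7 kN at a=12/5 m (b=L-a=18/5):
  M_4 = Pbx/L  [x≤a] = (-7)·(18/5)·2/6 = -42/5 kN·m
Superposition: M = Σ M_i = -811/15 kN·m ≈ -54.066667 kN·m

M(2) = -811/15 kN·m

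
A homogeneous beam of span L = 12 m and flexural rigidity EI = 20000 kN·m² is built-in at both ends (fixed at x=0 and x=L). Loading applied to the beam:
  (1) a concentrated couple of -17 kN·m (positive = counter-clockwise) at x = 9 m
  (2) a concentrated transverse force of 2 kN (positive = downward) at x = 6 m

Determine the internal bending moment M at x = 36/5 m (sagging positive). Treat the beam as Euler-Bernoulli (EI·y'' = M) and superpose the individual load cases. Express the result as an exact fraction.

M(36/5) = -349/80 kN·m

Load 1 — applied couple M₀=-17 kN·m at a=9 m (b=L-a=3):
  M_1 = R_Ax - M_A  [x≤a] with R_A=-51/32, M_A=-85/16 = (-51/32)·(36/5) - (-85/16) = -493/80 kN·m
Load 2 — point force P=2 kN at a=6 m (b=L-a=6):
  M_2 = Pa²(a+3b)(L-x)/L³ - Pa²b/L²  [x>a] = 2·6²·(6+3·6)·(12-(36/5))/12³ - 2·6²·6/12² = 9/5 kN·m
Superposition: M = Σ M_i = -349/80 kN·m ≈ -4.362500 kN·m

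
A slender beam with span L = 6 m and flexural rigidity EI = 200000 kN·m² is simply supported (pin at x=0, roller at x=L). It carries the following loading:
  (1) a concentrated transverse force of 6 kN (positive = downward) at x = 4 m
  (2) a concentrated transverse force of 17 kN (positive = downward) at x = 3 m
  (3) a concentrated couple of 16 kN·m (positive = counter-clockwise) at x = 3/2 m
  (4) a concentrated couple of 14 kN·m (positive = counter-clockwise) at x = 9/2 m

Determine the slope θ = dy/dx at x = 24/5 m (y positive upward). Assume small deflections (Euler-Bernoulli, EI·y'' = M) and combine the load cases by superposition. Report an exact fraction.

Load 1 — point force P=6 kN at a=4 m (b=L-a=2):
  θ_1 = -Pa(2L²-6Lx+3x²+a²)/(6LEI)  [x>a] = -6·4·(2·6²-6·6·(24/5)+3·(24/5)²+4²)/(6·6·200000) = 49/937500 rad
Load 2 — point force P=17 kN at a=3 m (b=L-a=3):
  θ_2 = -Pa(2L²-6Lx+3x²+a²)/(6LEI)  [x>a] = -17·3·(2·6²-6·6·(24/5)+3·(24/5)²+3²)/(6·6·200000) = 3213/20000000 rad
Load 3 — applied couple M₀=16 kN·m at a=3/2 m (b=L-a=9/2):
  θ_3 = (M₀x²/(2L)-M₀(x-a)+C₁)/EI  [x>a] with C₁=M₀(3b²-L²)/(6L)=11 = (16·(24/5)²/(2·6)-16·((24/5)-(3/2))+11)/200000 = -277/5000000 rad
Load 4 — applied couple M₀=14 kN·m at a=9/2 m (b=L-a=3/2):
  θ_4 = (M₀x²/(2L)-M₀(x-a)+C₁)/EI  [x>a] with C₁=M₀(3b²-L²)/(6L)=-91/8 = (14·(24/5)²/(2·6)-14·((24/5)-(9/2))+(-91/8))/200000 = 2261/40000000 rad
Superposition: θ = Σ θ_i = 5137/24000000 rad ≈ 0.000214 rad

θ(24/5) = 5137/24000000 rad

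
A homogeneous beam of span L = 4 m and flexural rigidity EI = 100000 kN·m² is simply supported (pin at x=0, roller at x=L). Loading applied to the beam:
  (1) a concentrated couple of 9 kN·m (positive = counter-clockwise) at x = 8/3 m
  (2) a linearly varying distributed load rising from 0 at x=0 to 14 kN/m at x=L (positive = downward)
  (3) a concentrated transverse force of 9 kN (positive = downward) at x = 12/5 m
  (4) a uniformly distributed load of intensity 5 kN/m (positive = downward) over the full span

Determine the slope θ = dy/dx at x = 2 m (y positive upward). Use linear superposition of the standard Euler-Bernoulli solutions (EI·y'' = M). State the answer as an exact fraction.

Load 1 — applied couple M₀=9 kN·m at a=8/3 m (b=L-a=4/3):
  θ_1 = (M₀x²/(2L)+C₁)/EI  [x≤a] with C₁=M₀(3b²-L²)/(6L)=-4 = (9·2²/(2·4)+(-4))/100000 = 1/200000 rad
Load 2 — triangular load w₀=14 kN/m (0→w₀ over full span):
  θ_2 = -w₀(7L⁴-30L²x²+15x⁴)/(360LEI) = -14·(7·4⁴-30·4²·2²+15·2⁴)/(360·4·100000) = -49/4500000 rad
Load 3 — point force P=9 kN at a=12/5 m (b=L-a=8/5):
  θ_3 = -Pb(L²-b²-3x²)/(6LEI)  [x≤a] = -9·(8/5)·(4²-(8/5)²-3·2²)/(6·4·100000) = -27/3125000 rad
Load 4 — uniform load w=5 kN/m over full span:
  θ_4 = -w(L³-6Lx²+4x³)/(24EI) = -5·(4³-6·4·2²+4·2³)/(24·100000) = 0 rad
Superposition: θ = Σ θ_i = -3269/225000000 rad ≈ -0.000015 rad

θ(2) = -3269/225000000 rad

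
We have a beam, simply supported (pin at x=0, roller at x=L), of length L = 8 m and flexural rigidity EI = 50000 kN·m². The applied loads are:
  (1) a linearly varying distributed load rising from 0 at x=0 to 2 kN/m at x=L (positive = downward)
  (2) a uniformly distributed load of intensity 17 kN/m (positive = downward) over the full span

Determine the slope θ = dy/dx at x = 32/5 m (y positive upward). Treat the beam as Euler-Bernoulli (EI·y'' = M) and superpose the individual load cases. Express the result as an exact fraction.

θ(32/5) = 107036/17578125 rad

Load 1 — triangular load w₀=2 kN/m (0→w₀ over full span):
  θ_1 = -w₀(7L⁴-30L²x²+15x⁴)/(360LEI) = -2·(7·8⁴-30·8²·(32/5)²+15·(32/5)⁴)/(360·8·50000) = 6056/17578125 rad
Load 2 — uniform load w=17 kN/m over full span:
  θ_2 = -w(L³-6Lx²+4x³)/(24EI) = -17·(8³-6·8·(32/5)²+4·(32/5)³)/(24·50000) = 2244/390625 rad
Superposition: θ = Σ θ_i = 107036/17578125 rad ≈ 0.006089 rad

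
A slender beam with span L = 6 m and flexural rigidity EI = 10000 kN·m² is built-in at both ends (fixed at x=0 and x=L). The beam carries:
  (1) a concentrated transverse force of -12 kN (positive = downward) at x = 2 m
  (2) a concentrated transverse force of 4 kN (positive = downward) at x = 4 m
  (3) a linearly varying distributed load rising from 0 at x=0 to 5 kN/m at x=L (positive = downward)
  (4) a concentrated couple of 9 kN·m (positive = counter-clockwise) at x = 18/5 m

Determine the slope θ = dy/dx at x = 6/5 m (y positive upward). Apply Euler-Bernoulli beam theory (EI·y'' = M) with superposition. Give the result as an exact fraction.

Load 1 — point force P=-12 kN at a=2 m (b=L-a=4):
  θ_1 = -Pb²x(2aL-(3a+b)x)/(2L³EI)  [x≤a] = -(-12)·4²·(6/5)·(2·2·6-(3·2+4)·(6/5))/(2·6³·10000) = 2/3125 rad
Load 2 — point force P=4 kN at a=4 m (b=L-a=2):
  θ_2 = -Pb²x(2aL-(3a+b)x)/(2L³EI)  [x≤a] = -4·2²·(6/5)·(2·4·6-(3·4+2)·(6/5))/(2·6³·10000) = -13/93750 rad
Load 3 — triangular load w₀=5 kN/m (0→w₀ over full span):
  θ_3 = -w₀(2x(L-x)(L-2x)(x+2L)+x²(L-x)²)/(120LEI) = -5·(2·(6/5)·(6-(6/5))·(6-2·(6/5))·((6/5)+2·6)+(6/5)²·(6-(6/5))²)/(120·6·10000) = -63/156250 rad
Load 4 — applied couple M₀=9 kN·m at a=18/5 m (b=L-a=12/5):
  θ_4 = (R_Ax²/2 - M_Ax)/EI  [x≤a] with R_A=54/25, M_A=72/25 = ((54/25)·(6/5)²/2 - (72/25)·(6/5))/10000 = -297/1562500 rad
Superposition: θ = Σ θ_i = -431/4687500 rad ≈ -0.000092 rad

θ(6/5) = -431/4687500 rad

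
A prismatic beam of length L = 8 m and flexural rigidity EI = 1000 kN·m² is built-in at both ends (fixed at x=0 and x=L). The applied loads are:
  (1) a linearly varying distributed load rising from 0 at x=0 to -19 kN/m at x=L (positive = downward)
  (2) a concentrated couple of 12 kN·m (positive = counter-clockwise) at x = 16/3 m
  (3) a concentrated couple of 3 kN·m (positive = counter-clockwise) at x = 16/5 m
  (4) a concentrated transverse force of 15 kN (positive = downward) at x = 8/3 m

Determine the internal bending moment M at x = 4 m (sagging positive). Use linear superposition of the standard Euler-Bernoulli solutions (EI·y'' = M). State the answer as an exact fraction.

M(4) = -238/15 kN·m

Load 1 — triangular load w₀=-19 kN/m (0→w₀ over full span):
  M_1 = 3w₀Lx/20 - w₀L²/30 - w₀x³/(6L) = 3·(-19)·8·4/20 - (-19)·8²/30 - (-19)·4³/(6·8) = -76/3 kN·m
Load 2 — applied couple M₀=12 kN·m at a=16/3 m (b=L-a=8/3):
  M_2 = R_Ax - M_A  [x≤a] with R_A=2, M_A=4 = 2·4 - 4 = 4 kN·m
Load 3 — applied couple M₀=3 kN·m at a=16/5 m (b=L-a=24/5):
  M_3 = R_Ax - M_A - M₀  [x>a] with R_A=27/50, M_A=9/25 = (27/50)·4 - (9/25) - 3 = -6/5 kN·m
Load 4 — point force P=15 kN at a=8/3 m (b=L-a=16/3):
  M_4 = Pa²(a+3b)(L-x)/L³ - Pa²b/L²  [x>a] = 15·(8/3)²·((8/3)+3·(16/3))·(8-4)/8³ - 15·(8/3)²·(16/3)/8² = 20/3 kN·m
Superposition: M = Σ M_i = -238/15 kN·m ≈ -15.866667 kN·m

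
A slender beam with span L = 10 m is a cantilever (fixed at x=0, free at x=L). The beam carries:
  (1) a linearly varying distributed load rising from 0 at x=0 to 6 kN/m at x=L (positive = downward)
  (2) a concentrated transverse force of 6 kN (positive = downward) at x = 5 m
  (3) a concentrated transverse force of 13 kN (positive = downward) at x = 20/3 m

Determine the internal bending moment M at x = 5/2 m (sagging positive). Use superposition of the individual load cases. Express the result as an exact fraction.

Load 1 — triangular load w₀=6 kN/m (0→w₀ over full span):
  M_1 = w₀Lx/2 - w₀L²/3 - w₀x³/(6L) = 6·10·(5/2)/2 - 6·10²/3 - 6·(5/2)³/(6·10) = -2025/16 kN·m
Load 2 — point force P=6 kN at a=5 m (b=L-a=5):
  M_2 = -P(a-x)  [x≤a] = -6·(5-(5/2)) = -15 kN·m
Load 3 — point force P=13 kN at a=20/3 m (b=L-a=10/3):
  M_3 = -P(a-x)  [x≤a] = -13·((20/3)-(5/2)) = -325/6 kN·m
Superposition: M = Σ M_i = -9395/48 kN·m ≈ -195.729167 kN·m

M(5/2) = -9395/48 kN·m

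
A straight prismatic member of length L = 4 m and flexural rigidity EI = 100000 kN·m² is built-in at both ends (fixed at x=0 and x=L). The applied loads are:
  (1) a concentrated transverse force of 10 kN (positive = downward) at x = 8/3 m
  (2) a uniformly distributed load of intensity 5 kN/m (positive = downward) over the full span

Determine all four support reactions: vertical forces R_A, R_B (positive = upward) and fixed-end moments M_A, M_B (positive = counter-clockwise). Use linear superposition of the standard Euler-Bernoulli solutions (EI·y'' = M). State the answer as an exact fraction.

Load 1 — point force P=10 kN at a=8/3 m (b=L-a=4/3):
  R_A = Pb²(3a+b)/L³ = 10·(4/3)²·(3·(8/3)+(4/3))/4³ = 70/27 kN
  M_A = Pab²/L² = 10·(8/3)·(4/3)²/4² = 80/27 kN·m
  R_B = Pa²(a+3b)/L³ = 10·(8/3)²·((8/3)+3·(4/3))/4³ = 200/27 kN
  M_B = -Pa²b/L² = -10·(8/3)²·(4/3)/4² = -160/27 kN·m
Load 2 — uniform load w=5 kN/m over full span:
  R_A = wL/2 = 5·4/2 = 10 kN
  M_A = wL²/12 = 5·4²/12 = 20/3 kN·m
  R_B = wL/2 = 5·4/2 = 10 kN
  M_B = -wL²/12 = -5·4²/12 = -20/3 kN·m
Superposition: R_A = 340/27 kN, M_A = 260/27 kN·m, R_B = 470/27 kN, M_B = -340/27 kN·m

R_A = 340/27 kN, M_A = 260/27 kN·m, R_B = 470/27 kN, M_B = -340/27 kN·m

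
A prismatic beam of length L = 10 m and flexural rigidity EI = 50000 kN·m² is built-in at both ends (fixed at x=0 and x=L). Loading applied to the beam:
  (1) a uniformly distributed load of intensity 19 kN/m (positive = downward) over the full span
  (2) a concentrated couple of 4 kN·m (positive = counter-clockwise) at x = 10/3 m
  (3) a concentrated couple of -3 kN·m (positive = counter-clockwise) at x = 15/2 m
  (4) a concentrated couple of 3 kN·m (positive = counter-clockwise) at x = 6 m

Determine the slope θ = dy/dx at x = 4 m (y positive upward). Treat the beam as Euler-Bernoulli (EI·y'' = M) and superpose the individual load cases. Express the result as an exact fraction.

Load 1 — uniform load w=19 kN/m over full span:
  θ_1 = -wx(L-x)(L-2x)/(12EI) = -19·4·(10-4)·(10-2·4)/(12·50000) = -19/12500 rad
Load 2 — applied couple M₀=4 kN·m at a=10/3 m (b=L-a=20/3):
  θ_2 = (R_Ax²/2 - M_Ax - M₀(x-a))/EI  [x>a] with R_A=8/15, M_A=0 = ((8/15)·4²/2 - 0·4 - 4·(4-(10/3)))/50000 = 1/31250 rad
Load 3 — applied couple M₀=-3 kN·m at a=15/2 m (b=L-a=5/2):
  θ_3 = (R_Ax²/2 - M_Ax)/EI  [x≤a] with R_A=-27/80, M_A=-15/16 = ((-27/80)·4²/2 - (-15/16)·4)/50000 = 21/1000000 rad
Load 4 — applied couple M₀=3 kN·m at a=6 m (b=L-a=4):
  θ_4 = (R_Ax²/2 - M_Ax)/EI  [x≤a] with R_A=54/125, M_A=24/25 = ((54/125)·4²/2 - (24/25)·4)/50000 = -3/390625 rad
Superposition: θ = Σ θ_i = -36867/25000000 rad ≈ -0.001475 rad

θ(4) = -36867/25000000 rad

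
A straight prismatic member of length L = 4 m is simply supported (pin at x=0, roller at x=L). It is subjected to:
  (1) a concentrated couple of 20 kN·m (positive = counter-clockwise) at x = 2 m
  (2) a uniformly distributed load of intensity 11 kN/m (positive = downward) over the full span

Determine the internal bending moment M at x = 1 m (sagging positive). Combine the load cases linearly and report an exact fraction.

M(1) = 43/2 kN·m

Load 1 — applied couple M₀=20 kN·m at a=2 m (b=L-a=2):
  M_1 = M₀x/L  [x≤a] = 20·1/4 = 5 kN·m
Load 2 — uniform load w=11 kN/m over full span:
  M_2 = wx(L-x)/2 = 11·1·(4-1)/2 = 33/2 kN·m
Superposition: M = Σ M_i = 43/2 kN·m ≈ 21.500000 kN·m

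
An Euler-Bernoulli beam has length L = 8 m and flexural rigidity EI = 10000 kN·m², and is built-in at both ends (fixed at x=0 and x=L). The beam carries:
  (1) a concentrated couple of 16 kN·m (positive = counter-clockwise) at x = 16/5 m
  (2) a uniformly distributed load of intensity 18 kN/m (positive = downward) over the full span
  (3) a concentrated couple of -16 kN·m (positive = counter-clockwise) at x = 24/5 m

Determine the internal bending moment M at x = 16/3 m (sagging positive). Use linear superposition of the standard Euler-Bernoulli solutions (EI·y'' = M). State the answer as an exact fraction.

M(16/3) = 176/5 kN·m

Load 1 — applied couple M₀=16 kN·m at a=16/5 m (b=L-a=24/5):
  M_1 = R_Ax - M_A - M₀  [x>a] with R_A=72/25, M_A=48/25 = (72/25)·(16/3) - (48/25) - 16 = -64/25 kN·m
Load 2 — uniform load w=18 kN/m over full span:
  M_2 = wLx/2 - wL²/12 - wx²/2 = 18·8·(16/3)/2 - 18·8²/12 - 18·(16/3)²/2 = 32 kN·m
Load 3 — applied couple M₀=-16 kN·m at a=24/5 m (b=L-a=16/5):
  M_3 = R_Ax - M_A - M₀  [x>a] with R_A=-72/25, M_A=-128/25 = (-72/25)·(16/3) - (-128/25) - (-16) = 144/25 kN·m
Superposition: M = Σ M_i = 176/5 kN·m ≈ 35.200000 kN·m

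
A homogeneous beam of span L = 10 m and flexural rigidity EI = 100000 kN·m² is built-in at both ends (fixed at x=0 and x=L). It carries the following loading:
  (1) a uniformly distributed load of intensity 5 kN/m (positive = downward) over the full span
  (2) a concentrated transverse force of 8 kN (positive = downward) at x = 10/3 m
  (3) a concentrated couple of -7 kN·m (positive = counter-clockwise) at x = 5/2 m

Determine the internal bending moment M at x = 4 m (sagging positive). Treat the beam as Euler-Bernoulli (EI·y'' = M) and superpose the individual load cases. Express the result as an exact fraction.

Load 1 — uniform load w=5 kN/m over full span:
  M_1 = wLx/2 - wL²/12 - wx²/2 = 5·10·4/2 - 5·10²/12 - 5·4²/2 = 55/3 kN·m
Load 2 — point force P=8 kN at a=10/3 m (b=L-a=20/3):
  M_2 = Pa²(a+3b)(L-x)/L³ - Pa²b/L²  [x>a] = 8·(10/3)²·((10/3)+3·(20/3))·(10-4)/10³ - 8·(10/3)²·(20/3)/10² = 176/27 kN·m
Load 3 — applied couple M₀=-7 kN·m at a=5/2 m (b=L-a=15/2):
  M_3 = R_Ax - M_A - M₀  [x>a] with R_A=-63/80, M_A=21/16 = (-63/80)·4 - (21/16) - (-7) = 203/80 kN·m
Superposition: M = Σ M_i = 59161/2160 kN·m ≈ 27.389352 kN·m

M(4) = 59161/2160 kN·m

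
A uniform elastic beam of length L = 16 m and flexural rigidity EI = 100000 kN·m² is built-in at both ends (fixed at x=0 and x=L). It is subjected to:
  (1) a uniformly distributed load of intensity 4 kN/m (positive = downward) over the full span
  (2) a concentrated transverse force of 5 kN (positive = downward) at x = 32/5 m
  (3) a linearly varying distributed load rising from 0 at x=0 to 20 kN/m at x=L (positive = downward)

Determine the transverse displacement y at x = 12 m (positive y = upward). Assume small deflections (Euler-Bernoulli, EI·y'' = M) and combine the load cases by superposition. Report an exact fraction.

y(12) = -139/9375 m

Load 1 — uniform load w=4 kN/m over full span:
  y_1 = -wx²(L-x)²/(24EI) = -4·12²·(16-12)²/(24·100000) = -12/3125 m
Load 2 — point force P=5 kN at a=32/5 m (b=L-a=48/5):
  y_2 = -Pa²(L-x)²(3bL-(3b+a)(L-x))/(6L³EI)  [x>a] = -5·(32/5)²·(16-12)²·(3·(48/5)·16-(3·(48/5)+(32/5))·(16-12))/(6·16³·100000) = -4/9375 m
Load 3 — triangular load w₀=20 kN/m (0→w₀ over full span):
  y_3 = -w₀x²(L-x)²(x+2L)/(120LEI) = -20·12²·(16-12)²·(12+2·16)/(120·16·100000) = -33/3125 m
Superposition: y = Σ y_i = -139/9375 m ≈ -0.014827 m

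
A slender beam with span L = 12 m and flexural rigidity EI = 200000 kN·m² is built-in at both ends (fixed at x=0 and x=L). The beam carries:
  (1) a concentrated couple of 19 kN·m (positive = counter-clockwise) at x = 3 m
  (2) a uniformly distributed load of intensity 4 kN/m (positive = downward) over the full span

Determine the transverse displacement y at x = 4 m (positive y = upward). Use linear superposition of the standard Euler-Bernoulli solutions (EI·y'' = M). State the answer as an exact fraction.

y(4) = -199/300000 m

Load 1 — applied couple M₀=19 kN·m at a=3 m (b=L-a=9):
  y_1 = (R_Ax³/6 - M_Ax²/2 - M₀(x-a)²/2)/EI  [x>a] with R_A=57/32, M_A=-57/16 = ((57/32)·4³/6 - (-57/16)·4²/2 - 19·(4-3)²/2)/200000 = 19/100000 m
Load 2 — uniform load w=4 kN/m over full span:
  y_2 = -wx²(L-x)²/(24EI) = -4·4²·(12-4)²/(24·200000) = -8/9375 m
Superposition: y = Σ y_i = -199/300000 m ≈ -0.000663 m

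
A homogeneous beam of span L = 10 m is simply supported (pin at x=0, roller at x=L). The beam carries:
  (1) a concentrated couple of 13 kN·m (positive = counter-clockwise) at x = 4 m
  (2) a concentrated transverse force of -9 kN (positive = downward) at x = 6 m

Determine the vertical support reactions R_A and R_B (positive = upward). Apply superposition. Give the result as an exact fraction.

R_A = -23/10 kN, R_B = -67/10 kN

Load 1 — applied couple M₀=13 kN·m at a=4 m (b=L-a=6):
  R_A = M₀/L = 13/10 kN
  R_B = -M₀/L = -13/10 kN
Load 2 — point force P=-9 kN at a=6 m (b=L-a=4):
  R_A = Pb/L = (-9)·4/10 = -18/5 kN
  R_B = Pa/L = (-9)·6/10 = -27/5 kN
Superposition: R_A = -23/10 kN, R_B = -67/10 kN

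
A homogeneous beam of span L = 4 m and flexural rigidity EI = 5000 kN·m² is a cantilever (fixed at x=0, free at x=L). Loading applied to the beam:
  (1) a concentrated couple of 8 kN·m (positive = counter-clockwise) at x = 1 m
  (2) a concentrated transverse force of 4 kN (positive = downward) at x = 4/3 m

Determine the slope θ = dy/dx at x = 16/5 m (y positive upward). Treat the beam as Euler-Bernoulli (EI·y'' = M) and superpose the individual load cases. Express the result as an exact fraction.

θ(16/5) = 1/1125 rad

Load 1 — applied couple M₀=8 kN·m at a=1 m (b=L-a=3):
  θ_1 = M₀a/EI  [x>a] = 8·1/5000 = 1/625 rad
Load 2 — point force P=4 kN at a=4/3 m (b=L-a=8/3):
  θ_2 = -Pa²/(2EI)  [x>a] = -4·(4/3)²/(2·5000) = -4/5625 rad
Superposition: θ = Σ θ_i = 1/1125 rad ≈ 0.000889 rad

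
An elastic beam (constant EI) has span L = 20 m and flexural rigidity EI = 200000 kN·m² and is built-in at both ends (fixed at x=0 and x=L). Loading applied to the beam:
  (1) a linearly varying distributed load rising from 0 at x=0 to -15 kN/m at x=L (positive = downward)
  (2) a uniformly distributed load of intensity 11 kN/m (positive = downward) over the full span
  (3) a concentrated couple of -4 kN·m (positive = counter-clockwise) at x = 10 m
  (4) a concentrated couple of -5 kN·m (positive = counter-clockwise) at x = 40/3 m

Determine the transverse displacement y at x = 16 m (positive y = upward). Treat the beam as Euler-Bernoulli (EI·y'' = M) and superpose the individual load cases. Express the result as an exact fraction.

y(16) = -2503/1125000 m

Load 1 — triangular load w₀=-15 kN/m (0→w₀ over full span):
  y_1 = -w₀x²(L-x)²(x+2L)/(120LEI) = -(-15)·16²·(20-16)²·(16+2·20)/(120·20·200000) = 112/15625 m
Load 2 — uniform load w=11 kN/m over full span:
  y_2 = -wx²(L-x)²/(24EI) = -11·16²·(20-16)²/(24·200000) = -88/9375 m
Load 3 — applied couple M₀=-4 kN·m at a=10 m (b=L-a=10):
  y_3 = (R_Ax³/6 - M_Ax²/2 - M₀(x-a)²/2)/EI  [x>a] with R_A=-3/10, M_A=-1 = ((-3/10)·16³/6 - (-1)·16²/2 - (-4)·(16-10)²/2)/200000 = -3/125000 m
Load 4 — applied couple M₀=-5 kN·m at a=40/3 m (b=L-a=20/3):
  y_4 = (R_Ax³/6 - M_Ax²/2 - M₀(x-a)²/2)/EI  [x>a] with R_A=-1/3, M_A=-5/3 = ((-1/3)·16³/6 - (-5/3)·16²/2 - (-5)·(16-(40/3))²/2)/200000 = 1/56250 m
Superposition: y = Σ y_i = -2503/1125000 m ≈ -0.002225 m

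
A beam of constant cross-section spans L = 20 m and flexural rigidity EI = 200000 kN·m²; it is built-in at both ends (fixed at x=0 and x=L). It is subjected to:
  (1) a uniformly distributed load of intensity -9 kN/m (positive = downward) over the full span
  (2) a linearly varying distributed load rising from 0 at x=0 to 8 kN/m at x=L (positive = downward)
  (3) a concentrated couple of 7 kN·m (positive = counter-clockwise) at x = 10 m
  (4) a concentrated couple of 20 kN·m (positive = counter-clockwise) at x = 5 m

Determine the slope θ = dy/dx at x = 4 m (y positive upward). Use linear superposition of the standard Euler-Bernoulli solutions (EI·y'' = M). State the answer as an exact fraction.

θ(4) = 2687/1500000 rad

Load 1 — uniform load w=-9 kN/m over full span:
  θ_1 = -wx(L-x)(L-2x)/(12EI) = -(-9)·4·(20-4)·(20-2·4)/(12·200000) = 9/3125 rad
Load 2 — triangular load w₀=8 kN/m (0→w₀ over full span):
  θ_2 = -w₀(2x(L-x)(L-2x)(x+2L)+x²(L-x)²)/(120LEI) = -8·(2·4·(20-4)·(20-2·4)·(4+2·20)+4²·(20-4)²)/(120·20·200000) = -56/46875 rad
Load 3 — applied couple M₀=7 kN·m at a=10 m (b=L-a=10):
  θ_3 = (R_Ax²/2 - M_Ax)/EI  [x≤a] with R_A=21/40, M_A=7/4 = ((21/40)·4²/2 - (7/4)·4)/200000 = -7/500000 rad
Load 4 — applied couple M₀=20 kN·m at a=5 m (b=L-a=15):
  θ_4 = (R_Ax²/2 - M_Ax)/EI  [x≤a] with R_A=9/8, M_A=-15/4 = ((9/8)·4²/2 - (-15/4)·4)/200000 = 3/25000 rad
Superposition: θ = Σ θ_i = 2687/1500000 rad ≈ 0.001791 rad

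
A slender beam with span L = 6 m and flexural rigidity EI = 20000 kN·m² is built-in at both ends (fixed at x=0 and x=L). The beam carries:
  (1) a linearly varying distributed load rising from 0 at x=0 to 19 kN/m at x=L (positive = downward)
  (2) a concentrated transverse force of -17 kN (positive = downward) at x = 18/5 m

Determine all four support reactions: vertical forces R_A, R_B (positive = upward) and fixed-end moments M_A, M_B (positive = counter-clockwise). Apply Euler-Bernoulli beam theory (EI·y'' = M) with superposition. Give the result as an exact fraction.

Load 1 — triangular load w₀=19 kN/m (0→w₀ over full span):
  R_A = 3w₀L/20 = 3·19·6/20 = 171/10 kN
  M_A = w₀L²/30 = 19·6²/30 = 114/5 kN·m
  R_B = 7w₀L/20 = 7·19·6/20 = 399/10 kN
  M_B = -w₀L²/20 = -19·6²/20 = -171/5 kN·m
Load 2 — point force P=-17 kN at a=18/5 m (b=L-a=12/5):
  R_A = Pb²(3a+b)/L³ = (-17)·(12/5)²·(3·(18/5)+(12/5))/6³ = -748/125 kN
  M_A = Pab²/L² = (-17)·(18/5)·(12/5)²/6² = -1224/125 kN·m
  R_B = Pa²(a+3b)/L³ = (-17)·(18/5)²·((18/5)+3·(12/5))/6³ = -1377/125 kN
  M_B = -Pa²b/L² = -(-17)·(18/5)²·(12/5)/6² = 1836/125 kN·m
Superposition: R_A = 2779/250 kN, M_A = 1626/125 kN·m, R_B = 7221/250 kN, M_B = -2439/125 kN·m

R_A = 2779/250 kN, M_A = 1626/125 kN·m, R_B = 7221/250 kN, M_B = -2439/125 kN·m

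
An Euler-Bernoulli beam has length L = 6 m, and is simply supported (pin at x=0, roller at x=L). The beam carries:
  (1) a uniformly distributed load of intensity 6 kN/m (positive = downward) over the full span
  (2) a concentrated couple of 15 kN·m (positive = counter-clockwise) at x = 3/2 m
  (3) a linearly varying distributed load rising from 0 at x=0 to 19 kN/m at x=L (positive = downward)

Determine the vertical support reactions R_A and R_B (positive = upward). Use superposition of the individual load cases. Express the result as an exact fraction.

R_A = 79/2 kN, R_B = 107/2 kN

Load 1 — uniform load w=6 kN/m over full span:
  R_A = wL/2 = 6·6/2 = 18 kN
  R_B = wL/2 = 6·6/2 = 18 kN
Load 2 — applied couple M₀=15 kN·m at a=3/2 m (b=L-a=9/2):
  R_A = M₀/L = 15/6 = 5/2 kN
  R_B = -M₀/L = -15/6 = -5/2 kN
Load 3 — triangular load w₀=19 kN/m (0→w₀ over full span):
  R_A = w₀L/6 = 19·6/6 = 19 kN
  R_B = w₀L/3 = 19·6/3 = 38 kN
Superposition: R_A = 79/2 kN, R_B = 107/2 kN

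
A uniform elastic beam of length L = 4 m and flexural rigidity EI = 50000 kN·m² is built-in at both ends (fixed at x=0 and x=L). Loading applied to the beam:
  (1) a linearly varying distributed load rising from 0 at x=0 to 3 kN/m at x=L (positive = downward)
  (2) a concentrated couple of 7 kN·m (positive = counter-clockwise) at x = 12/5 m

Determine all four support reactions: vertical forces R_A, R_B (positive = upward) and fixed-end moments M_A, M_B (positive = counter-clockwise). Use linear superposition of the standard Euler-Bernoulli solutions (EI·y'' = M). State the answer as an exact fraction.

R_A = 108/25 kN, M_A = 96/25 kN·m, R_B = 42/25 kN, M_B = -39/25 kN·m

Load 1 — triangular load w₀=3 kN/m (0→w₀ over full span):
  R_A = 3w₀L/20 = 3·3·4/20 = 9/5 kN
  M_A = w₀L²/30 = 3·4²/30 = 8/5 kN·m
  R_B = 7w₀L/20 = 7·3·4/20 = 21/5 kN
  M_B = -w₀L²/20 = -3·4²/20 = -12/5 kN·m
Load 2 — applied couple M₀=7 kN·m at a=12/5 m (b=L-a=8/5):
  R_A = 6M₀ab/L³ = 6·7·(12/5)·(8/5)/4³ = 63/25 kN
  M_A = M₀b(2a-b)/L² = 7·(8/5)·(2·(12/5)-(8/5))/4² = 56/25 kN·m
  R_B = -6M₀ab/L³ = -6·7·(12/5)·(8/5)/4³ = -63/25 kN
  M_B = M₀a(2b-a)/L² = 7·(12/5)·(2·(8/5)-(12/5))/4² = 21/25 kN·m
Superposition: R_A = 108/25 kN, M_A = 96/25 kN·m, R_B = 42/25 kN, M_B = -39/25 kN·m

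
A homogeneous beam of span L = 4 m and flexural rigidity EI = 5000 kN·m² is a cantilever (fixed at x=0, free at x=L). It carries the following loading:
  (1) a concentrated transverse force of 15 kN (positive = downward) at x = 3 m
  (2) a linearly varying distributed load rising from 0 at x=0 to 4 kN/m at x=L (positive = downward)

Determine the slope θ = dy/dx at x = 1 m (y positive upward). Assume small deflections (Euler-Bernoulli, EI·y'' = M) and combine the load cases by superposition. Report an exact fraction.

Load 1 — point force P=15 kN at a=3 m (b=L-a=1):
  θ_1 = -Px(2a-x)/(2EI)  [x≤a] = -15·1·(2·3-1)/(2·5000) = -3/400 rad
Load 2 — triangular load w₀=4 kN/m (0→w₀ over full span):
  θ_2 = (w₀Lx²/4-w₀L²x/3-w₀x⁴/(24L))/EI = (4·4·1²/4-4·4²·1/3-4·1⁴/(24·4))/5000 = -139/40000 rad
Superposition: θ = Σ θ_i = -439/40000 rad ≈ -0.010975 rad

θ(1) = -439/40000 rad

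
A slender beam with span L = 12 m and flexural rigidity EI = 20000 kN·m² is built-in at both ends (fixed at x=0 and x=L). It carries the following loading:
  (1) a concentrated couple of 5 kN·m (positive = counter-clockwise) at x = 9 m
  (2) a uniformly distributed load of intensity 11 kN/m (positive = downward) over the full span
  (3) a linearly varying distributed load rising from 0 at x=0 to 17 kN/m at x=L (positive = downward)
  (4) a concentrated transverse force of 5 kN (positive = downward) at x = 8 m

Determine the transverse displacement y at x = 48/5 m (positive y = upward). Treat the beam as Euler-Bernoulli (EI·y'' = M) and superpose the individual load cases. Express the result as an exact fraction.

Load 1 — applied couple M₀=5 kN·m at a=9 m (b=L-a=3):
  y_1 = (R_Ax³/6 - M_Ax²/2 - M₀(x-a)²/2)/EI  [x>a] with R_A=15/32, M_A=25/16 = ((15/32)·(48/5)³/6 - (25/16)·(48/5)²/2 - 5·((48/5)-9)²/2)/20000 = -189/1000000 m
Load 2 — uniform load w=11 kN/m over full span:
  y_2 = -wx²(L-x)²/(24EI) = -11·(48/5)²·(12-(48/5))²/(24·20000) = -4752/390625 m
Load 3 — triangular load w₀=17 kN/m (0→w₀ over full span):
  y_3 = -w₀x²(L-x)²(x+2L)/(120LEI) = -17·(48/5)²·(12-(48/5))²·((48/5)+2·12)/(120·12·20000) = -102816/9765625 m
Load 4 — point force P=5 kN at a=8 m (b=L-a=4):
  y_4 = -Pa²(L-x)²(3bL-(3b+a)(L-x))/(6L³EI)  [x>a] = -5·8²·(12-(48/5))²·(3·4·12-(3·4+8)·(12-(48/5)))/(6·12³·20000) = -8/9375 m
Superposition: y = Σ y_i = -44504647/1875000000 m ≈ -0.023736 m

y(48/5) = -44504647/1875000000 m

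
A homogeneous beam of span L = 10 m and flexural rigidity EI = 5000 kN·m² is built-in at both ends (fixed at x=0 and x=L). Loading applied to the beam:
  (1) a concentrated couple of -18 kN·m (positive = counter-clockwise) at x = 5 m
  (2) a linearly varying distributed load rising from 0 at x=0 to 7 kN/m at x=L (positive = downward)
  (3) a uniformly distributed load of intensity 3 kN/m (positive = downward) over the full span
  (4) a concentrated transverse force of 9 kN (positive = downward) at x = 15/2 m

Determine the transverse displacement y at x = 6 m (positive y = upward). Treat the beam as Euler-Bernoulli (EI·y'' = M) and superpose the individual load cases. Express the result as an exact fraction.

y(6) = -76749/2000000 m

Load 1 — applied couple M₀=-18 kN·m at a=5 m (b=L-a=5):
  y_1 = (R_Ax³/6 - M_Ax²/2 - M₀(x-a)²/2)/EI  [x>a] with R_A=-27/10, M_A=-9/2 = ((-27/10)·6³/6 - (-9/2)·6²/2 - (-18)·(6-5)²/2)/5000 = -9/6250 m
Load 2 — triangular load w₀=7 kN/m (0→w₀ over full span):
  y_2 = -w₀x²(L-x)²(x+2L)/(120LEI) = -7·6²·(10-6)²·(6+2·10)/(120·10·5000) = -273/15625 m
Load 3 — uniform load w=3 kN/m over full span:
  y_3 = -wx²(L-x)²/(24EI) = -3·6²·(10-6)²/(24·5000) = -9/625 m
Load 4 — point force P=9 kN at a=15/2 m (b=L-a=5/2):
  y_4 = -Pb²x²(3aL-(3a+b)x)/(6L³EI)  [x≤a] = -9·(5/2)²·6²·(3·(15/2)·10-(3·(15/2)+(5/2))·6)/(6·10³·5000) = -81/16000 m
Superposition: y = Σ y_i = -76749/2000000 m ≈ -0.038374 m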